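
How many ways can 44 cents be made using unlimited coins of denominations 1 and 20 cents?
Coefficient of x^44 in 1/(1-x^1) · 1/(1-x^20). Use j coins of 20 for j = 0..⌊44/20⌋ = 2, the rest in 1s: 2 + 1 = 3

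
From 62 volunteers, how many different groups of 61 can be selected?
C(62,61) = 62!/(61!×1!) = 62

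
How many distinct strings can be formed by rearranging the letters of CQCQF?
5! / (2! × 2! × 1!) = 30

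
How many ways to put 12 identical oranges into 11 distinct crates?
C(12+11-1, 11-1) = C(22, 10) = 646646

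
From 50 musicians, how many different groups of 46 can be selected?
C(50,46) = 50!/(46!×4!) = 230300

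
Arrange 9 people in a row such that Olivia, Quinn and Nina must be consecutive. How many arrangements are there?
Treat the 3 as one block: (9-3+1)! × 3! = 5040 × 6 = 30240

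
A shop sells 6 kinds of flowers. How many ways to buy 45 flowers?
C(45+6-1, 6-1) = C(50, 5) = 2118760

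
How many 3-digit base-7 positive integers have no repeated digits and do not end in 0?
Last digit: 6 nonzero choices. First digit: 5 (nonzero, ≠last). Middle 1: P(5,1) = 5. Total = 150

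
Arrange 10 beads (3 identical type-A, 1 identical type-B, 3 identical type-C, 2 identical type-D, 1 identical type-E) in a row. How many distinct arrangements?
10! / (3! × 1! × 3! × 2! × 1!) = 50400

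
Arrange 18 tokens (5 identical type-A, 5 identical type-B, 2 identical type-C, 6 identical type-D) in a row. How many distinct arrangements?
18! / (5! × 5! × 2! × 6!) = 308756448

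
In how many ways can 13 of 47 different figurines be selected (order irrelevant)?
C(47,13) = 47!/(13!×34!) = 140676848445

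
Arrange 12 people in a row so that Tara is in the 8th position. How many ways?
Fix one position: (12-1)! = 39916800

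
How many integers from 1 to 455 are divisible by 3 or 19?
⌊455/3⌋ + ⌊455/19⌋ - ⌊455/57⌋ = 151 + 23 - 7 = 167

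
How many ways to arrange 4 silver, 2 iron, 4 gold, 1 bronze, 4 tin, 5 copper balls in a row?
20! / (4! × 2! × 4! × 1! × 4! × 5!) = 733296564000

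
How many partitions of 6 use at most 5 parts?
By conjugation, equals partitions of 6 into parts ≤ 5. Let r_j(i) = number of partitions of i into parts ≤ j, for i = 0..6. r_1(i) = 1 for all i; r_j(i) = r_{j-1}(i) + r_j(i-j). Rows j = 2..5: ≤2: 1 1 2 2 3 3 4; ≤3: 1 1 2 3 4 5 7; ≤4: 1 1 2 3 5 6 9; ≤5: 1 1 2 3 5 7 10. r_5(6) = 10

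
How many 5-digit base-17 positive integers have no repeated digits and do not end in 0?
Last digit: 16 nonzero choices. First digit: 15 (nonzero, ≠last). Middle 3: P(15,3) = 2730. Total = 655200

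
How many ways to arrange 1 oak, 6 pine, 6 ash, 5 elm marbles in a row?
18! / (1! × 6! × 6! × 5!) = 102918816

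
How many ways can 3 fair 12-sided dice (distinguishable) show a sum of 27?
Coefficient of x^27 in (x + x² + ... + x^12)^3. By inclusion-exclusion on dice exceeding 12: Σ_j (-1)^j C(3,j)·C(27-1-12j, 2) = C(3,0)·C(26,2) - C(3,1)·C(14,2) + C(3,2)·C(2,2) = 1·325 - 3·91 + 3·1 = 55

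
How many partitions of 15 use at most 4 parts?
By conjugation, equals partitions of 15 into parts ≤ 4. Let r_j(i) = number of partitions of i into parts ≤ j, for i = 0..15. r_1(i) = 1 for all i; r_j(i) = r_{j-1}(i) + r_j(i-j). Rows j = 2..4: ≤2: 1 1 2 2 3 3 4 4 5 5 6 6 7 7 8 8; ≤3: 1 1 2 3 4 5 7 8 10 12 14 16 19 21 24 27; ≤4: 1 1 2 3 5 6 9 11 15 18 23 27 34 39 47 54. r_4(15) = 54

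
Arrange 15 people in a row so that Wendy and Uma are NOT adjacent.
Total - adjacent = 15! - (15-1)!×2 = 1307674368000 - 174356582400 = 1133317785600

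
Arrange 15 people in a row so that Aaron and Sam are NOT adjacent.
Total - adjacent = 15! - (15-1)!×2 = 1307674368000 - 174356582400 = 1133317785600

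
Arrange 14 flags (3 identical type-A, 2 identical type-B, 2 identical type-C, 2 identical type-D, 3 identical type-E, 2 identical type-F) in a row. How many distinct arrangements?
14! / (3! × 2! × 2! × 2! × 3! × 2!) = 151351200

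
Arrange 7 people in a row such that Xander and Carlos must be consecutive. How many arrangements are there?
Treat the 2 as one block: (7-2+1)! × 2! = 720 × 2 = 1440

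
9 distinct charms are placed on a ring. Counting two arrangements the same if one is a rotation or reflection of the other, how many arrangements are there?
(9-1)!/2 = 40320/2 = 20160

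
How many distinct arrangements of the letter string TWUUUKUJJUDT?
12! / (5! × 2! × 1! × 1! × 1! × 2!) = 997920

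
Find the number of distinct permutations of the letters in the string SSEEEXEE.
8! / (2! × 1! × 5!) = 168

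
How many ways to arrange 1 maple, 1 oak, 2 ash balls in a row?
4! / (1! × 1! × 2!) = 12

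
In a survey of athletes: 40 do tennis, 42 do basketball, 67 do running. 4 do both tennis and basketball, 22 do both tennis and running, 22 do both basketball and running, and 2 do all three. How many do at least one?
|A∪B∪C| = 40+42+67-4-22-22+2 = 103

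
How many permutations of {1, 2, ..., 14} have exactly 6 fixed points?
Choose the 6 fixed points C(14,6) = 3003, derange the rest: !8 = Σ_{j=0}^{8} (-1)^j·8!/j! = 40320 - 40320 + 20160 - 6720 + 1680 - 336 + 56 - 8 + 1 = 14833. Product = 3003 × 14833 = 44543499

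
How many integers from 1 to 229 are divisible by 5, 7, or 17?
⌊229/5⌋+⌊229/7⌋+⌊229/17⌋ - ⌊229/35⌋-⌊229/85⌋-⌊229/119⌋ + ⌊229/595⌋ = 45+32+13 - 6-2-1 + 0 = 81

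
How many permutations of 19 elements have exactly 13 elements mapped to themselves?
Choose the 13 fixed points C(19,13) = 27132, derange the rest: !6 = Σ_{j=0}^{6} (-1)^j·6!/j! = 720 - 720 + 360 - 120 + 30 - 6 + 1 = 265. Product = 27132 × 265 = 7189980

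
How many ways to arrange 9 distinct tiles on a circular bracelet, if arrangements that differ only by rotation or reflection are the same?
(9-1)!/2 = 40320/2 = 20160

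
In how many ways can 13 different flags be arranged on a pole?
13! = 6227020800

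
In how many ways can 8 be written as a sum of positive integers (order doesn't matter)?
Pentagonal recurrence p(n) = p(n-1) + p(n-2) - p(n-5) - p(n-7) + p(n-12) + p(n-15) - ... gives p(0..7) = 1, 1, 2, 3, 5, 7, 11, 15. p(8) = p(7) + p(6) - p(3) - p(1) = 15 + 11 - 3 - 1 = 22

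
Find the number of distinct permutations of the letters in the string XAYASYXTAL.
10! / (1! × 3! × 2! × 2! × 1! × 1!) = 151200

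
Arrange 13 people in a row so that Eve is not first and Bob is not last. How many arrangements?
By inclusion-exclusion: 13! - 2×(13-1)! + (13-2)! = 6227020800 - 958003200 + 39916800 = 5308934400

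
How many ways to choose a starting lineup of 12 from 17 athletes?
C(17,12) = 17!/(12!×5!) = 6188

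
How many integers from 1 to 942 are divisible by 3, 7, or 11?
⌊942/3⌋+⌊942/7⌋+⌊942/11⌋ - ⌊942/21⌋-⌊942/33⌋-⌊942/77⌋ + ⌊942/231⌋ = 314+134+85 - 44-28-12 + 4 = 453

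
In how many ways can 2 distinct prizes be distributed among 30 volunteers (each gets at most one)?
P(30,2) = 30!/(30-2)! = 870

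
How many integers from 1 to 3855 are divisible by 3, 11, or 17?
⌊3855/3⌋+⌊3855/11⌋+⌊3855/17⌋ - ⌊3855/33⌋-⌊3855/51⌋-⌊3855/187⌋ + ⌊3855/561⌋ = 1285+350+226 - 116-75-20 + 6 = 1656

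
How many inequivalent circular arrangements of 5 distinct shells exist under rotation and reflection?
(5-1)!/2 = 24/2 = 12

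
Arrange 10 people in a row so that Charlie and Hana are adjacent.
Treat as block: (10-1)! × 2! = 362880 × 2 = 725760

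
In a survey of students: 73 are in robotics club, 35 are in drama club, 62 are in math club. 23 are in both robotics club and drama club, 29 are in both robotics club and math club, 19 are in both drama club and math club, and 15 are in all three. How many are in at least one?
|A∪B∪C| = 73+35+62-23-29-19+15 = 114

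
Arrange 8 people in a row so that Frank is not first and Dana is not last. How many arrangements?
By inclusion-exclusion: 8! - 2×(8-1)! + (8-2)! = 40320 - 10080 + 720 = 30960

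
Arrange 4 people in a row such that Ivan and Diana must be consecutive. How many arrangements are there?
Treat the 2 as one block: (4-2+1)! × 2! = 6 × 2 = 12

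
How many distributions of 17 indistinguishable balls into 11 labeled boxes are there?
C(17+11-1, 11-1) = C(27, 10) = 8436285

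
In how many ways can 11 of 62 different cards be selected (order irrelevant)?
C(62,11) = 62!/(11!×51!) = 508271323092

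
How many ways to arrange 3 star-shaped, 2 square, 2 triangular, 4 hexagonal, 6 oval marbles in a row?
17! / (3! × 2! × 2! × 4! × 6!) = 857656800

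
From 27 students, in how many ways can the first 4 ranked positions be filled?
P(27,4) = 27!/(27-4)! = 421200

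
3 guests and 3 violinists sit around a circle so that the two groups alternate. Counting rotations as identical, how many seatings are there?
Fix one of the guests: (3-1)! ways for the remaining guests, × 3! ways for the violinists = 2 × 6 = 12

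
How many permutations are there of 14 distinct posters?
14! = 87178291200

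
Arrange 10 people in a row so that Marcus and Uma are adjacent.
Treat as block: (10-1)! × 2! = 362880 × 2 = 725760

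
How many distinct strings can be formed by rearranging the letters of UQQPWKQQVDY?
11! / (1! × 1! × 1! × 1! × 4! × 1! × 1! × 1!) = 1663200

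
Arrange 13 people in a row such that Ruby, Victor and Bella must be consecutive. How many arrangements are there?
Treat the 3 as one block: (13-3+1)! × 3! = 39916800 × 6 = 239500800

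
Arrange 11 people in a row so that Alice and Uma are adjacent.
Treat as block: (11-1)! × 2! = 3628800 × 2 = 7257600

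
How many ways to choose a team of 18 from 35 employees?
C(35,18) = 35!/(18!×17!) = 4537567650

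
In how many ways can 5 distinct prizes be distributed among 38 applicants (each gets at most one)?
P(38,5) = 38!/(38-5)! = 60233040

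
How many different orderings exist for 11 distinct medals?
11! = 39916800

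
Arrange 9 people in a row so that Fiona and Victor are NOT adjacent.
Total - adjacent = 9! - (9-1)!×2 = 362880 - 80640 = 282240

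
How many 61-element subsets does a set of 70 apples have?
C(70,61) = 70!/(61!×9!) = 65033528560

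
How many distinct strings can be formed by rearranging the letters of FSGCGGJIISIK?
12! / (3! × 1! × 3! × 1! × 2! × 1! × 1!) = 6652800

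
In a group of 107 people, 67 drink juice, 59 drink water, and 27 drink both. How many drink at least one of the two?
|A∪B| = |A| + |B| - |A∩B| = 67 + 59 - 27 = 99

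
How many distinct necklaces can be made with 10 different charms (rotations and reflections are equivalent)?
(10-1)!/2 = 362880/2 = 181440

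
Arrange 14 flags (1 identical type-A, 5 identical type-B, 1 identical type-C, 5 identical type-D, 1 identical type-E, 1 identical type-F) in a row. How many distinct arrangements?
14! / (1! × 5! × 1! × 5! × 1! × 1!) = 6054048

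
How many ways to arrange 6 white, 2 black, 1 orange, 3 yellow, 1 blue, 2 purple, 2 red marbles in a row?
17! / (6! × 2! × 1! × 3! × 1! × 2! × 2!) = 10291881600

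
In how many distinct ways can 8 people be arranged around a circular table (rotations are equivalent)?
Circular: fix one position, arrange the rest. (8-1)! = 5040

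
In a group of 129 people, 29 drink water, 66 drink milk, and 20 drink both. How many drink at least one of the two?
|A∪B| = |A| + |B| - |A∩B| = 29 + 66 - 20 = 75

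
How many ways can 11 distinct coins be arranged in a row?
11! = 39916800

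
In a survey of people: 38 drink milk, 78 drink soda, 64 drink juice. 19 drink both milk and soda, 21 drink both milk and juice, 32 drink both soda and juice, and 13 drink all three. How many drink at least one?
|A∪B∪C| = 38+78+64-19-21-32+13 = 121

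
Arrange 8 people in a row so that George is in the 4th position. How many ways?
Fix one position: (8-1)! = 5040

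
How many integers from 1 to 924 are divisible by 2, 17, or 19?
⌊924/2⌋+⌊924/17⌋+⌊924/19⌋ - ⌊924/34⌋-⌊924/38⌋-⌊924/323⌋ + ⌊924/646⌋ = 462+54+48 - 27-24-2 + 1 = 512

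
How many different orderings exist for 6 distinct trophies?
6! = 720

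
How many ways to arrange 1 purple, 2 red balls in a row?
3! / (1! × 2!) = 3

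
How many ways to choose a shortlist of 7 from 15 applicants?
C(15,7) = 15!/(7!×8!) = 6435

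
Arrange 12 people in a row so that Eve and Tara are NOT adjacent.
Total - adjacent = 12! - (12-1)!×2 = 479001600 - 79833600 = 399168000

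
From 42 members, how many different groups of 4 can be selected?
C(42,4) = 42!/(4!×38!) = 111930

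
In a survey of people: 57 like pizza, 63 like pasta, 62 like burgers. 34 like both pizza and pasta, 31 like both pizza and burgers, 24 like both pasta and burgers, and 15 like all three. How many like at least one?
|A∪B∪C| = 57+63+62-34-31-24+15 = 108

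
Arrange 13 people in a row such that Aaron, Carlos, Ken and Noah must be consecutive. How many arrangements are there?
Treat the 4 as one block: (13-4+1)! × 4! = 3628800 × 24 = 87091200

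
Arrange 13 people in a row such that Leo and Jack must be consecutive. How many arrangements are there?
Treat the 2 as one block: (13-2+1)! × 2! = 479001600 × 2 = 958003200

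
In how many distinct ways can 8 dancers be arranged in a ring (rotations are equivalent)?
Circular: fix one position, arrange the rest. (8-1)! = 5040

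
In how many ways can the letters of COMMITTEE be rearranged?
9! / (1! × 1! × 2! × 1! × 2! × 2!) = 45360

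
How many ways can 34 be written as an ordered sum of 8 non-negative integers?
C(34+8-1, 8-1) = C(41, 7) = 22481940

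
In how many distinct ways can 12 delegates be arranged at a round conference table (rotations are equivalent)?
Circular: fix one position, arrange the rest. (12-1)! = 39916800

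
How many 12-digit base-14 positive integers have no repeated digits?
First digit: 13 choices (nonzero). Then descending: 13 × 13 × 12 × 11 × 10 × 9 × 8 × 7 × 6 × 5 × 4 × 3 = 40475635200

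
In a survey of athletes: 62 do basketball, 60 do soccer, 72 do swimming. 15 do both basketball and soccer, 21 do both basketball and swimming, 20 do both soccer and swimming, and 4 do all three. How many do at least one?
|A∪B∪C| = 62+60+72-15-21-20+4 = 142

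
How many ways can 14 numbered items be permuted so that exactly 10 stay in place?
Choose the 10 fixed points C(14,10) = 1001, derange the rest: !4 = Σ_{j=0}^{4} (-1)^j·4!/j! = 24 - 24 + 12 - 4 + 1 = 9. Product = 1001 × 9 = 9009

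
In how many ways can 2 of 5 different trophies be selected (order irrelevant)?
C(5,2) = 5!/(2!×3!) = 10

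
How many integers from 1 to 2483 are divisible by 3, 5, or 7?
⌊2483/3⌋+⌊2483/5⌋+⌊2483/7⌋ - ⌊2483/15⌋-⌊2483/21⌋-⌊2483/35⌋ + ⌊2483/105⌋ = 827+496+354 - 165-118-70 + 23 = 1347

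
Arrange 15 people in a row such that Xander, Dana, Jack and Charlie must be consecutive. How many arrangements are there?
Treat the 4 as one block: (15-4+1)! × 4! = 479001600 × 24 = 11496038400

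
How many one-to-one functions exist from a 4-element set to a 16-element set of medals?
P(16,4) = 16!/(16-4)! = 43680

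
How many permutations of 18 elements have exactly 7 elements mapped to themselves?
Choose the 7 fixed points C(18,7) = 31824, derange the rest: !11 = Σ_{j=0}^{11} (-1)^j·11!/j! = 39916800 - 39916800 + 19958400 - 6652800 + 1663200 - 332640 + 55440 - 7920 + 990 - 110 + 11 - 1 = 14684570. Product = 31824 × 14684570 = 467321755680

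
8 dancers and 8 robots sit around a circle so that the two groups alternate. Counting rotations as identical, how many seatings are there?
Fix one of the dancers: (8-1)! ways for the remaining dancers, × 8! ways for the robots = 5040 × 40320 = 203212800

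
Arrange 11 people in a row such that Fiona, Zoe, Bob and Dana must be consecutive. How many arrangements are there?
Treat the 4 as one block: (11-4+1)! × 4! = 40320 × 24 = 967680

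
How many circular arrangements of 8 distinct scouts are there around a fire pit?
Circular: fix one position, arrange the rest. (8-1)! = 5040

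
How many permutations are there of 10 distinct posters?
10! = 3628800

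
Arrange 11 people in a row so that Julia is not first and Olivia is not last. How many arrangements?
By inclusion-exclusion: 11! - 2×(11-1)! + (11-2)! = 39916800 - 7257600 + 362880 = 33022080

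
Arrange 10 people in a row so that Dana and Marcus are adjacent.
Treat as block: (10-1)! × 2! = 362880 × 2 = 725760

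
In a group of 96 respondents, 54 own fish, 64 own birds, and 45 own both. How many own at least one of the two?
|A∪B| = |A| + |B| - |A∩B| = 54 + 64 - 45 = 73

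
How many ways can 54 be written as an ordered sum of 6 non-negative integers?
C(54+6-1, 6-1) = C(59, 5) = 5006386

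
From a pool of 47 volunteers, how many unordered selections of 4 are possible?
C(47,4) = 47!/(4!×43!) = 178365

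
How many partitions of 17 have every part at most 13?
Let r_j(i) = number of partitions of i into parts ≤ j, for i = 0..17. r_1(i) = 1 for all i; r_j(i) = r_{j-1}(i) + r_j(i-j). Rows j = 2..13: ≤2: 1 1 2 2 3 3 4 4 5 5 6 6 7 7 8 8 9 9; ≤3: 1 1 2 3 4 5 7 8 10 12 14 16 19 21 24 27 30 33; ≤4: 1 1 2 3 5 6 9 11 15 18 23 27 34 39 47 54 64 72; ≤5: 1 1 2 3 5 7 10 13 18 23 30 37 47 57 70 84 101 119; ≤6: 1 1 2 3 5 7 11 14 20 26 35 44 58 71 90 110 136 163; ≤7: 1 1 2 3 5 7 11 15 21 28 38 49 65 82 105 131 164 201; ≤8: 1 1 2 3 5 7 11 15 22 29 40 52 70 89 116 146 186 230; ≤9: 1 1 2 3 5 7 11 15 22 30 41 54 73 94 123 157 201 252; ≤10: 1 1 2 3 5 7 11 15 22 30 42 55 75 97 128 164 212 267; ≤11: 1 1 2 3 5 7 11 15 22 30 42 56 76 99 131 169 219 278; ≤12: 1 1 2 3 5 7 11 15 22 30 42 56 77 100 133 172 224 285; ≤13: 1 1 2 3 5 7 11 15 22 30 42 56 77 101 134 174 227 290. r_13(17) = 290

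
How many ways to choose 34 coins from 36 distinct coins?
C(36,34) = 36!/(34!×2!) = 630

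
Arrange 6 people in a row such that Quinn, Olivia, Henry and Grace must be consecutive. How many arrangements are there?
Treat the 4 as one block: (6-4+1)! × 4! = 6 × 24 = 144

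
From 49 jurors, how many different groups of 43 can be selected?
C(49,43) = 49!/(43!×6!) = 13983816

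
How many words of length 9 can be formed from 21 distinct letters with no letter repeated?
P(21,9) = 21!/(21-9)! = 106661318400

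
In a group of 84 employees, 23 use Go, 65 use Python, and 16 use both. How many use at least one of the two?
|A∪B| = |A| + |B| - |A∩B| = 23 + 65 - 16 = 72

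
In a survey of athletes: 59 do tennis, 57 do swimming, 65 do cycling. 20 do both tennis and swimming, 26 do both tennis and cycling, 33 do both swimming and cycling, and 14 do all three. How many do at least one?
|A∪B∪C| = 59+57+65-20-26-33+14 = 116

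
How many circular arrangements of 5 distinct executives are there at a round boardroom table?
Circular: fix one position, arrange the rest. (5-1)! = 24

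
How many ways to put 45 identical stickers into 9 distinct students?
C(45+9-1, 9-1) = C(53, 8) = 886322710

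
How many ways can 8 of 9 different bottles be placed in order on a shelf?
P(9,8) = 9!/(9-8)! = 362880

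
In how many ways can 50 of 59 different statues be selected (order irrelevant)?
C(59,50) = 59!/(50!×9!) = 12565671261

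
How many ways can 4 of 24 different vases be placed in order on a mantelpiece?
P(24,4) = 24!/(24-4)! = 255024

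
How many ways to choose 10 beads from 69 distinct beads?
C(69,10) = 69!/(10!×59!) = 340032449328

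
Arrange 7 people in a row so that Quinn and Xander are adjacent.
Treat as block: (7-1)! × 2! = 720 × 2 = 1440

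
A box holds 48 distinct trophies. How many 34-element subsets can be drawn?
C(48,34) = 48!/(34!×14!) = 482320623240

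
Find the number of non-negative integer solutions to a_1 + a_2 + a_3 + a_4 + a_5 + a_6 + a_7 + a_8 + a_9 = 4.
C(4+9-1, 9-1) = C(12, 8) = 495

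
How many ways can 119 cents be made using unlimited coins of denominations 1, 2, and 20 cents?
Coefficient of x^119 in 1/(1-x^1) · 1/(1-x^2) · 1/(1-x^20). Case on j = number of 20-cent coins (j = 0..5); remainder r = 119 - 20j is made from {1,2} in ⌊r/2⌋+1 ways. r = 119, 99, 79, 59, 39, 19 → 60 + 50 + 40 + 30 + 20 + 10 = 210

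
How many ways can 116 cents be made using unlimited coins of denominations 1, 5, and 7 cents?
Coefficient of x^116 in 1/(1-x^1) · 1/(1-x^5) · 1/(1-x^7). Case on j = number of 7-cent coins (j = 0..16); remainder r = 116 - 7j is made from {1,5} in ⌊r/5⌋+1 ways. r = 116, 109, 102, 95, 88, 81, 74, 67, 60, 53, 46, 39, 32, 25, 18, 11, 4 → 24 + 22 + 21 + 20 + 18 + 17 + 15 + 14 + 13 + 11 + 10 + 8 + 7 + 6 + 4 + 3 + 1 = 214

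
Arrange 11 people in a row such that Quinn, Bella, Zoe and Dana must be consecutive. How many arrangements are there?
Treat the 4 as one block: (11-4+1)! × 4! = 40320 × 24 = 967680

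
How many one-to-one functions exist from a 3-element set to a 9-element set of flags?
P(9,3) = 9!/(9-3)! = 504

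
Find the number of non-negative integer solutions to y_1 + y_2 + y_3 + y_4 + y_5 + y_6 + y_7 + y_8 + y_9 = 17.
C(17+9-1, 9-1) = C(25, 8) = 1081575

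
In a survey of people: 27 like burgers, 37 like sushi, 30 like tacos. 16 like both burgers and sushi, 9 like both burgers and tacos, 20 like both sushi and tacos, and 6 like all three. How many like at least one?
|A∪B∪C| = 27+37+30-16-9-20+6 = 55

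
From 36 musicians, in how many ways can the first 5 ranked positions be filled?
P(36,5) = 36!/(36-5)! = 45239040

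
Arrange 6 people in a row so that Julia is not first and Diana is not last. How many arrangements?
By inclusion-exclusion: 6! - 2×(6-1)! + (6-2)! = 720 - 240 + 24 = 504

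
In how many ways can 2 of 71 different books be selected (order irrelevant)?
C(71,2) = 71!/(2!×69!) = 2485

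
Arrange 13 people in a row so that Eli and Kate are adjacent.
Treat as block: (13-1)! × 2! = 479001600 × 2 = 958003200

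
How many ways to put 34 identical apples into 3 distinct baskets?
C(34+3-1, 3-1) = C(36, 2) = 630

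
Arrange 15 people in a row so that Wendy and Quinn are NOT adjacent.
Total - adjacent = 15! - (15-1)!×2 = 1307674368000 - 174356582400 = 1133317785600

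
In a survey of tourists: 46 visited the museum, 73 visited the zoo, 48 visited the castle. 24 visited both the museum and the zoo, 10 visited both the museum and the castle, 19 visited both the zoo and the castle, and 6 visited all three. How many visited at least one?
|A∪B∪C| = 46+73+48-24-10-19+6 = 120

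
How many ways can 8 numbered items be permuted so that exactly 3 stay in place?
Choose the 3 fixed points C(8,3) = 56, derange the rest: !5 = Σ_{j=0}^{5} (-1)^j·5!/j! = 120 - 120 + 60 - 20 + 5 - 1 = 44. Product = 56 × 44 = 2464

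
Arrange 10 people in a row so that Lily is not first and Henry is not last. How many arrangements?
By inclusion-exclusion: 10! - 2×(10-1)! + (10-2)! = 3628800 - 725760 + 40320 = 2943360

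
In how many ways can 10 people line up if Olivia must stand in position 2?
Fix one position: (10-1)! = 362880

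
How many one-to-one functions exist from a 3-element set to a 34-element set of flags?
P(34,3) = 34!/(34-3)! = 35904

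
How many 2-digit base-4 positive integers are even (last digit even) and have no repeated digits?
Last∈{0,2}. Last=0: 3. Last nonzero: 1×2×P(2,0) = 2. Total = 5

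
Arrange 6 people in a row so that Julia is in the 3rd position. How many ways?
Fix one position: (6-1)! = 120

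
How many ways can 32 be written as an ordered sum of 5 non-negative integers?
C(32+5-1, 5-1) = C(36, 4) = 58905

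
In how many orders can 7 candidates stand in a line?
7! = 5040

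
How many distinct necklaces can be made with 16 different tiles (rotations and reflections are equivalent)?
(16-1)!/2 = 1307674368000/2 = 653837184000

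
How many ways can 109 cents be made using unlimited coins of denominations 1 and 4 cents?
Coefficient of x^109 in 1/(1-x^1) · 1/(1-x^4). Use j coins of 4 for j = 0..⌊109/4⌋ = 27, the rest in 1s: 27 + 1 = 28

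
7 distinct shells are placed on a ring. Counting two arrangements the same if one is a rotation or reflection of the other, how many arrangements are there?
(7-1)!/2 = 720/2 = 360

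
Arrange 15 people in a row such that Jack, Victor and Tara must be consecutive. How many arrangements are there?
Treat the 3 as one block: (15-3+1)! × 3! = 6227020800 × 6 = 37362124800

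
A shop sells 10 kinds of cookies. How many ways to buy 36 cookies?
C(36+10-1, 10-1) = C(45, 9) = 886163135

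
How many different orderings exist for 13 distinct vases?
13! = 6227020800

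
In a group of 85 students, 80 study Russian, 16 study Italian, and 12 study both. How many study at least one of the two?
|A∪B| = |A| + |B| - |A∩B| = 80 + 16 - 12 = 84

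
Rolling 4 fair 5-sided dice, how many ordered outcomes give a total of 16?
Coefficient of x^16 in (x + x² + ... + x^5)^4. By inclusion-exclusion on dice exceeding 5: Σ_j (-1)^j C(4,j)·C(16-1-5j, 3) = C(4,0)·C(15,3) - C(4,1)·C(10,3) + C(4,2)·C(5,3) = 1·455 - 4·120 + 6·10 = 35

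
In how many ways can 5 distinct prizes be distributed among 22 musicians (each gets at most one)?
P(22,5) = 22!/(22-5)! = 3160080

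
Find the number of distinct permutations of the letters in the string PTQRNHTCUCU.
11! / (1! × 2! × 1! × 1! × 1! × 2! × 2! × 1!) = 4989600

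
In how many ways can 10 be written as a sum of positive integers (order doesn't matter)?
Pentagonal recurrence p(n) = p(n-1) + p(n-2) - p(n-5) - p(n-7) + p(n-12) + p(n-15) - ... gives p(0..9) = 1, 1, 2, 3, 5, 7, 11, 15, 22, 30. p(10) = p(9) + p(8) - p(5) - p(3) = 30 + 22 - 7 - 3 = 42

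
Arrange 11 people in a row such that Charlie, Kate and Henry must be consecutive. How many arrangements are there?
Treat the 3 as one block: (11-3+1)! × 3! = 362880 × 6 = 2177280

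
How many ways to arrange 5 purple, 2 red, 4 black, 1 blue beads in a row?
12! / (5! × 2! × 4! × 1!) = 83160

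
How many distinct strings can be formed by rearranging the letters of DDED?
4! / (3! × 1!) = 4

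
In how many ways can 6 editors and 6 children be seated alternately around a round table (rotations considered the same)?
Fix one of the editors: (6-1)! ways for the remaining editors, × 6! ways for the children = 120 × 720 = 86400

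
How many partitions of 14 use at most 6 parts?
By conjugation, equals partitions of 14 into parts ≤ 6. Let r_j(i) = number of partitions of i into parts ≤ j, for i = 0..14. r_1(i) = 1 for all i; r_j(i) = r_{j-1}(i) + r_j(i-j). Rows j = 2..6: ≤2: 1 1 2 2 3 3 4 4 5 5 6 6 7 7 8; ≤3: 1 1 2 3 4 5 7 8 10 12 14 16 19 21 24; ≤4: 1 1 2 3 5 6 9 11 15 18 23 27 34 39 47; ≤5: 1 1 2 3 5 7 10 13 18 23 30 37 47 57 70; ≤6: 1 1 2 3 5 7 11 14 20 26 35 44 58 71 90. r_6(14) = 90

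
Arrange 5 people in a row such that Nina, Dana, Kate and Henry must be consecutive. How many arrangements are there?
Treat the 4 as one block: (5-4+1)! × 4! = 2 × 24 = 48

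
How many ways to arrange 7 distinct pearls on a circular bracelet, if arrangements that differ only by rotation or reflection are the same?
(7-1)!/2 = 720/2 = 360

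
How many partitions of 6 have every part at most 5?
Let r_j(i) = number of partitions of i into parts ≤ j, for i = 0..6. r_1(i) = 1 for all i; r_j(i) = r_{j-1}(i) + r_j(i-j). Rows j = 2..5: ≤2: 1 1 2 2 3 3 4; ≤3: 1 1 2 3 4 5 7; ≤4: 1 1 2 3 5 6 9; ≤5: 1 1 2 3 5 7 10. r_5(6) = 10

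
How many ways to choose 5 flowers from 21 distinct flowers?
C(21,5) = 21!/(5!×16!) = 20349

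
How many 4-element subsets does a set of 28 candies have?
C(28,4) = 28!/(4!×24!) = 20475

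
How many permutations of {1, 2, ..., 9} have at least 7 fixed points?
Exactly j fixed points: C(9,j)·!(9-j); sum over j ≥ 7 (derangement numbers via !m = (m-1)·(!(m-1) + !(m-2)): !0..!2 = 1, 0, 1). Σ_{j=7}^{9} C(9,j)·!(9-j) = C(9,7)·!2 + C(9,8)·!1 + C(9,9)·!0 = 36·1 + 9·0 + 1·1 = 37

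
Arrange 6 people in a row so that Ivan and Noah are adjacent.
Treat as block: (6-1)! × 2! = 120 × 2 = 240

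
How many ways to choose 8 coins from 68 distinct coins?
C(68,8) = 68!/(8!×60!) = 7392009768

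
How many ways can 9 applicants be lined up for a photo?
9! = 362880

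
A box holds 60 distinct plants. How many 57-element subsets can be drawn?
C(60,57) = 60!/(57!×3!) = 34220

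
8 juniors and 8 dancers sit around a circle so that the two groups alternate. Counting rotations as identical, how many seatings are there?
Fix one of the juniors: (8-1)! ways for the remaining juniors, × 8! ways for the dancers = 5040 × 40320 = 203212800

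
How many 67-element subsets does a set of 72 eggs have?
C(72,67) = 72!/(67!×5!) = 13991544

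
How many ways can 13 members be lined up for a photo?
13! = 6227020800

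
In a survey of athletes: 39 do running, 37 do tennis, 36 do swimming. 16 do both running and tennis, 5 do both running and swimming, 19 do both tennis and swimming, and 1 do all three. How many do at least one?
|A∪B∪C| = 39+37+36-16-5-19+1 = 73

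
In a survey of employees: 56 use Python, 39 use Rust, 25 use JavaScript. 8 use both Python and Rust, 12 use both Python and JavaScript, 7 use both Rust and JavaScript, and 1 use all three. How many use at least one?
|A∪B∪C| = 56+39+25-8-12-7+1 = 94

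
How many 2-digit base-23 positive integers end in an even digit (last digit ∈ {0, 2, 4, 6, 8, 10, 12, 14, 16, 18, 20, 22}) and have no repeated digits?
Last∈{0,2,4,6,8,10,12,14,16,18,20,22}. Last=0: 22. Last nonzero: 11×21×P(21,0) = 231. Total = 253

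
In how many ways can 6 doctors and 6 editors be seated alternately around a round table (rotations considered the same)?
Fix one of the doctors: (6-1)! ways for the remaining doctors, × 6! ways for the editors = 120 × 720 = 86400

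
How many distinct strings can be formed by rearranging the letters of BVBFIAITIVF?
11! / (2! × 2! × 1! × 2! × 3! × 1!) = 831600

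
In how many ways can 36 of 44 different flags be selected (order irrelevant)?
C(44,36) = 44!/(36!×8!) = 177232627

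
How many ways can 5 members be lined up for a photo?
5! = 120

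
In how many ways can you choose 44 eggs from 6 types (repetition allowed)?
C(44+6-1, 6-1) = C(49, 5) = 1906884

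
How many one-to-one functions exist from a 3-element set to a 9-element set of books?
P(9,3) = 9!/(9-3)! = 504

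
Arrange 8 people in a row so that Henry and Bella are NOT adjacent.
Total - adjacent = 8! - (8-1)!×2 = 40320 - 10080 = 30240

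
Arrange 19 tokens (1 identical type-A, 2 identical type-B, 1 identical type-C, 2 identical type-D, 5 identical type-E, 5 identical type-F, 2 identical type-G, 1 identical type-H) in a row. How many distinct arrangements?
19! / (1! × 2! × 1! × 2! × 5! × 5! × 2! × 1!) = 1055947052160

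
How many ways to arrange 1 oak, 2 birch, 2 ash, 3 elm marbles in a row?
8! / (1! × 2! × 2! × 3!) = 1680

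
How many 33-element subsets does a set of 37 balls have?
C(37,33) = 37!/(33!×4!) = 66045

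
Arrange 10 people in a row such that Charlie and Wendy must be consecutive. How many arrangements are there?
Treat the 2 as one block: (10-2+1)! × 2! = 362880 × 2 = 725760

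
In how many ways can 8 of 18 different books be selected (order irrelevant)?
C(18,8) = 18!/(8!×10!) = 43758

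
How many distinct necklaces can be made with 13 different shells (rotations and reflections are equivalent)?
(13-1)!/2 = 479001600/2 = 239500800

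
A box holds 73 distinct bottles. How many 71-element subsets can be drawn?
C(73,71) = 73!/(71!×2!) = 2628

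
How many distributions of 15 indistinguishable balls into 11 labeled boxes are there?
C(15+11-1, 11-1) = C(25, 10) = 3268760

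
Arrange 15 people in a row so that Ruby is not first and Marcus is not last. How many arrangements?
By inclusion-exclusion: 15! - 2×(15-1)! + (15-2)! = 1307674368000 - 174356582400 + 6227020800 = 1139544806400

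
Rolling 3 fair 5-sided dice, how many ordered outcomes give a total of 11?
Coefficient of x^11 in (x + x² + ... + x^5)^3. By inclusion-exclusion on dice exceeding 5: Σ_j (-1)^j C(3,j)·C(11-1-5j, 2) = C(3,0)·C(10,2) - C(3,1)·C(5,2) = 1·45 - 3·10 = 15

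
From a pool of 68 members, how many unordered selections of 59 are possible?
C(68,59) = 68!/(59!×9!) = 49280065120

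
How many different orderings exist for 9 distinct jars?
9! = 362880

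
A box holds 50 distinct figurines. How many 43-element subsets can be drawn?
C(50,43) = 50!/(43!×7!) = 99884400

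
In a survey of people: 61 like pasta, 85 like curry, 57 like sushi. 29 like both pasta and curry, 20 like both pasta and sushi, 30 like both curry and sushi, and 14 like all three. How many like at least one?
|A∪B∪C| = 61+85+57-29-20-30+14 = 138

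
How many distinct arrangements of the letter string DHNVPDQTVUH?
11! / (1! × 1! × 1! × 2! × 2! × 1! × 1! × 2!) = 4989600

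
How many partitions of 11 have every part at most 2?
Let r_j(i) = number of partitions of i into parts ≤ j, for i = 0..11. r_1(i) = 1 for all i; r_j(i) = r_{j-1}(i) + r_j(i-j). Rows j = 2..2: ≤2: 1 1 2 2 3 3 4 4 5 5 6 6. r_2(11) = 6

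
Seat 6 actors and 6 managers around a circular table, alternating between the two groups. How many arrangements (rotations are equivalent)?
Fix one of the actors: (6-1)! ways for the remaining actors, × 6! ways for the managers = 120 × 720 = 86400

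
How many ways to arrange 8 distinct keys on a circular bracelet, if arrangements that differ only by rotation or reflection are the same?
(8-1)!/2 = 5040/2 = 2520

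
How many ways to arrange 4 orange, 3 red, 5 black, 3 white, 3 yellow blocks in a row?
18! / (4! × 3! × 5! × 3! × 3!) = 10291881600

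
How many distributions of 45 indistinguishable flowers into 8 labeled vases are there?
C(45+8-1, 8-1) = C(52, 7) = 133784560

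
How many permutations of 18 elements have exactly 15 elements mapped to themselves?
Choose the 15 fixed points C(18,15) = 816, derange the rest: !3 = Σ_{j=0}^{3} (-1)^j·3!/j! = 6 - 6 + 3 - 1 = 2. Product = 816 × 2 = 1632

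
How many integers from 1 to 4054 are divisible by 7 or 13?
⌊4054/7⌋ + ⌊4054/13⌋ - ⌊4054/91⌋ = 579 + 311 - 44 = 846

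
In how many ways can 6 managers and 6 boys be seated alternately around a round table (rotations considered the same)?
Fix one of the managers: (6-1)! ways for the remaining managers, × 6! ways for the boys = 120 × 720 = 86400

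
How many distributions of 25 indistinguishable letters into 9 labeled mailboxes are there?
C(25+9-1, 9-1) = C(33, 8) = 13884156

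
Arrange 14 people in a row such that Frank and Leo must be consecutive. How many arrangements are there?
Treat the 2 as one block: (14-2+1)! × 2! = 6227020800 × 2 = 12454041600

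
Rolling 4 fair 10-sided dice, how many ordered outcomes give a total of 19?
Coefficient of x^19 in (x + x² + ... + x^10)^4. By inclusion-exclusion on dice exceeding 10: Σ_j (-1)^j C(4,j)·C(19-1-10j, 3) = C(4,0)·C(18,3) - C(4,1)·C(8,3) = 1·816 - 4·56 = 592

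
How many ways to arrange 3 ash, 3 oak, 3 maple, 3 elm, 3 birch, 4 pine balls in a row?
19! / (3! × 3! × 3! × 3! × 3! × 4!) = 651819168000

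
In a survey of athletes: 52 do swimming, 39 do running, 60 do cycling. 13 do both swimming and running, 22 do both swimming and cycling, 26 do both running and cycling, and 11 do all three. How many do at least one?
|A∪B∪C| = 52+39+60-13-22-26+11 = 101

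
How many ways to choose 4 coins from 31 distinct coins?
C(31,4) = 31!/(4!×27!) = 31465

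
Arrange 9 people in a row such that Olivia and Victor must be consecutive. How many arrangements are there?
Treat the 2 as one block: (9-2+1)! × 2! = 40320 × 2 = 80640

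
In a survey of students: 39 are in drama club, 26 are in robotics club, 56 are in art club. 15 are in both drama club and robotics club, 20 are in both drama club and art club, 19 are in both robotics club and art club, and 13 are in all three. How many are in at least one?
|A∪B∪C| = 39+26+56-15-20-19+13 = 80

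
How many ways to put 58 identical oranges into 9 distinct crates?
C(58+9-1, 9-1) = C(66, 8) = 5743572120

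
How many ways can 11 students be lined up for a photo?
11! = 39916800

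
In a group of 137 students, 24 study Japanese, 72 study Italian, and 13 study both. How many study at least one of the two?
|A∪B| = |A| + |B| - |A∩B| = 24 + 72 - 13 = 83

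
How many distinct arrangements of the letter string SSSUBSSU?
8! / (1! × 2! × 5!) = 168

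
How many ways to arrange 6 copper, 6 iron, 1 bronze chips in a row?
13! / (6! × 6! × 1!) = 12012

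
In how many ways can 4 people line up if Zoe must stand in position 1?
Fix one position: (4-1)! = 6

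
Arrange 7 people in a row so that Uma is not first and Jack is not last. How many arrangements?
By inclusion-exclusion: 7! - 2×(7-1)! + (7-2)! = 5040 - 1440 + 120 = 3720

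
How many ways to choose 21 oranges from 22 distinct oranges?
C(22,21) = 22!/(21!×1!) = 22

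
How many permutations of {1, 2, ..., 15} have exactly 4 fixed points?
Choose the 4 fixed points C(15,4) = 1365, derange the rest: !11 = Σ_{j=0}^{11} (-1)^j·11!/j! = 39916800 - 39916800 + 19958400 - 6652800 + 1663200 - 332640 + 55440 - 7920 + 990 - 110 + 11 - 1 = 14684570. Product = 1365 × 14684570 = 20044438050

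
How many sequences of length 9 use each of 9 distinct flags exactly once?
9! = 362880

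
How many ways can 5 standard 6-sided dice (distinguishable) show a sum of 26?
Coefficient of x^26 in (x + x² + ... + x^6)^5. By inclusion-exclusion on dice exceeding 6: Σ_j (-1)^j C(5,j)·C(26-1-6j, 4) = C(5,0)·C(25,4) - C(5,1)·C(19,4) + C(5,2)·C(13,4) - C(5,3)·C(7,4) = 1·12650 - 5·3876 + 10·715 - 10·35 = 70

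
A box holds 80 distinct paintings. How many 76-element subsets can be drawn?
C(80,76) = 80!/(76!×4!) = 1581580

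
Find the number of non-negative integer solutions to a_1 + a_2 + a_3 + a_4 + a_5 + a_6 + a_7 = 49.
C(49+7-1, 7-1) = C(55, 6) = 28989675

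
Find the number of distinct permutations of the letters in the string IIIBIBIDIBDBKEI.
15! / (4! × 2! × 1! × 1! × 7!) = 5405400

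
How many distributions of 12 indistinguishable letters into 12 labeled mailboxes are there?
C(12+12-1, 12-1) = C(23, 11) = 1352078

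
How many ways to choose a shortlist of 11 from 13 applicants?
C(13,11) = 13!/(11!×2!) = 78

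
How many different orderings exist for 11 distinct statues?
11! = 39916800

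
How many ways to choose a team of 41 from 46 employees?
C(46,41) = 46!/(41!×5!) = 1370754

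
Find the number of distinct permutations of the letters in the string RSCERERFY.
9! / (2! × 1! × 1! × 1! × 3! × 1!) = 30240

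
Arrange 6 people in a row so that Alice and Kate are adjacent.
Treat as block: (6-1)! × 2! = 120 × 2 = 240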